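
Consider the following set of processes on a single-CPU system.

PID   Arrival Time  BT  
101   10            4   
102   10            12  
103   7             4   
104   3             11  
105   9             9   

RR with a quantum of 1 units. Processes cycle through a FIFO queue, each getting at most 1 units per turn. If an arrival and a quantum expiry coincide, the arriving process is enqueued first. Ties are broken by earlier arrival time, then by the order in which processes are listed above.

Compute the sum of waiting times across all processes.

Schedule: | idle 0-3 | 104 3-7 | 103 7-8 | 104 8-9 | 103 9-10 | 105 10-11 | 104 11-12 | 101 12-13 | 102 13-14 | 103 14-15 | 105 15-16 | 104 16-17 | 101 17-18 | 102 18-19 | 103 19-20 | 105 20-21 | 104 21-22 | 101 22-23 | 102 23-24 | 105 24-25 | 104 25-26 | 101 26-27 | 102 27-28 | 105 28-29 | 104 29-30 | 102 30-31 | 105 31-32 | 104 32-33 | 102 33-34 | 105 34-35 | 102 35-36 | 105 36-37 | 102 37-38 | 105 38-39 | 102 39-43 |
Completion: 101=27  102=43  103=20  104=33  105=39
Turnaround (C−A): 101=17  102=33  103=13  104=30  105=30
Waiting = turnaround − burst: 101=13, 102=21, 103=9, 104=19, 105=21
Total waiting = 13 + 21 + 9 + 19 + 21 = 83

83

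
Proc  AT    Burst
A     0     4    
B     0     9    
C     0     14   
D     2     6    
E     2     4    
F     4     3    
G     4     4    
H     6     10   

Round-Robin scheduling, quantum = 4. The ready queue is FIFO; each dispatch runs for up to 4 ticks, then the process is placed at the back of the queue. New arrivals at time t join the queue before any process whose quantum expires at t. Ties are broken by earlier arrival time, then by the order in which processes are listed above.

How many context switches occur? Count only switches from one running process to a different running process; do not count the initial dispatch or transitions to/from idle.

Schedule: | A 0-4 | B 4-8 | C 8-12 | D 12-16 | E 16-20 | F 20-23 | G 23-27 | H 27-31 | B 31-35 | C 35-39 | D 39-41 | H 41-45 | B 45-46 | C 46-50 | H 50-52 | C 52-54 |
Completion: A=4  B=46  C=54  D=41  E=20  F=23  G=27  H=52

15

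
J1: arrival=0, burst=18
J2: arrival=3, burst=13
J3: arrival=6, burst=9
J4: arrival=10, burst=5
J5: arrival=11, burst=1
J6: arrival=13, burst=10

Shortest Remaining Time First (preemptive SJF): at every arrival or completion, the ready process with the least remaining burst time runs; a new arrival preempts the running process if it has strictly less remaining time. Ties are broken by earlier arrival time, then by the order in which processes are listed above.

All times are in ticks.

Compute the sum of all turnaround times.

Gantt: | J1 0-3 | J2 3-6 | J3 6-11 | J5 11-12 | J3 12-16 | J4 16-21 | J2 21-31 | J6 31-41 | J1 41-56 |
Completion: J1=56  J2=31  J3=16  J4=21  J5=12  J6=41
Turnaround = completion − arrival: J1=56, J2=28, J3=10, J4=11, J5=1, J6=28
Total turnaround = 56 + 28 + 10 + 11 + 1 + 28 = 134

134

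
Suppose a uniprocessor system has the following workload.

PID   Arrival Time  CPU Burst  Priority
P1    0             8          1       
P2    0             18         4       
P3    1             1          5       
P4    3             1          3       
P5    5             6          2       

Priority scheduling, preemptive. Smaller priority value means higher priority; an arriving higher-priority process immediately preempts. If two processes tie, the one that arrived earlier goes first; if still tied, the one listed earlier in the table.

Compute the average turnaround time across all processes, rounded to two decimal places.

Gantt: | P1 0-8 | P5 8-14 | P4 14-15 | P2 15-33 | P3 33-34 |
Completion: P1=8  P2=33  P3=34  P4=15  P5=14
Turnaround times: P1=8, P2=33, P3=33, P4=12, P5=9
Average turnaround = (8+33+33+12+9) / 5 = 95/5 = 19.00

19.00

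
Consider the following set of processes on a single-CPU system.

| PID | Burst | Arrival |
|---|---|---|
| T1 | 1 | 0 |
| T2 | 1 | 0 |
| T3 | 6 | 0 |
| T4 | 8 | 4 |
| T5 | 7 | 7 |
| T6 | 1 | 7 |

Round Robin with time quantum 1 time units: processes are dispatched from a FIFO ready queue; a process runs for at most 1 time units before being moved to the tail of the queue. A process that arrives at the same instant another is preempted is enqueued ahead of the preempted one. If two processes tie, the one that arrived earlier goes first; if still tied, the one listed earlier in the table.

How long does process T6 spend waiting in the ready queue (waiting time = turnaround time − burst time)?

Gantt: | T1 0-1 | T2 1-2 | T3 2-4 | T4 4-5 | T3 5-6 | T4 6-7 | T3 7-8 | T5 8-9 | T6 9-10 | T4 10-11 | T3 11-12 | T5 12-13 | T4 13-14 | T3 14-15 | T5 15-16 | T4 16-17 | T5 17-18 | T4 18-19 | T5 19-20 | T4 20-21 | T5 21-22 | T4 22-23 | T5 23-24 |
Completion: T1=1  T2=2  T3=15  T4=23  T5=24  T6=10
Turnaround (C−A): T1=1  T2=2  T3=15  T4=19  T5=17  T6=3
Waiting(T6) = turnaround − burst = 3 − 1 = 2

2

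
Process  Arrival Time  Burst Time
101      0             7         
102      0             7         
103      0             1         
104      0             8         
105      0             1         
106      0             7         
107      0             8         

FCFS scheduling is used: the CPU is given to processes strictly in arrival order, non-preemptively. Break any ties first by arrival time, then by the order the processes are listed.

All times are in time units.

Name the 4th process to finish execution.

104

Timeline: | 101 0-7 | 102 7-14 | 103 14-15 | 104 15-23 | 105 23-24 | 106 24-31 | 107 31-39 |
Completion: 101=7  102=14  103=15  104=23  105=24  106=31  107=39
Turnaround (C−A): 101=7  102=14  103=15  104=23  105=24  106=31  107=39
Finish order: 101 → 102 → 103 → 104 → 105 → 106 → 107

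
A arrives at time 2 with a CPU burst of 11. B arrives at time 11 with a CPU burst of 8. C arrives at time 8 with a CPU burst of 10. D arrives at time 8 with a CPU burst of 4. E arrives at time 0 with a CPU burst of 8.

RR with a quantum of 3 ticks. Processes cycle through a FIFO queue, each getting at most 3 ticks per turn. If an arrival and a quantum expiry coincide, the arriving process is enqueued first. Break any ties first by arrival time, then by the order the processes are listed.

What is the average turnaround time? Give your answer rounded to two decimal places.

27.40

Timeline: | E 0-3 | A 3-6 | E 6-9 | A 9-12 | C 12-15 | D 15-18 | E 18-20 | B 20-23 | A 23-26 | C 26-29 | D 29-30 | B 30-33 | A 33-35 | C 35-38 | B 38-40 | C 40-41 |
Completion: A=35  B=40  C=41  D=30  E=20
Turnaround (C−A): A=33  B=29  C=33  D=22  E=20
Turnaround times: A=33, B=29, C=33, D=22, E=20
Average turnaround = (33+29+33+22+20) / 5 = 137/5 = 27.40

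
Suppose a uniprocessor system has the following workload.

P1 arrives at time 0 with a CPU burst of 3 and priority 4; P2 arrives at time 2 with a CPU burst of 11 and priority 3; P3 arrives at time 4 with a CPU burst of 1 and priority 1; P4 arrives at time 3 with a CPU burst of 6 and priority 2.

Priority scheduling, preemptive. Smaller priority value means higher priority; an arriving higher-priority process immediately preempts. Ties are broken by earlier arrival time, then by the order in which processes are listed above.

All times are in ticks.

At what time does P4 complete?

Gantt: | P1 0-2 | P2 2-3 | P4 3-4 | P3 4-5 | P4 5-10 | P2 10-20 | P1 20-21 |
Completion: P1=21  P2=20  P3=5  P4=10

10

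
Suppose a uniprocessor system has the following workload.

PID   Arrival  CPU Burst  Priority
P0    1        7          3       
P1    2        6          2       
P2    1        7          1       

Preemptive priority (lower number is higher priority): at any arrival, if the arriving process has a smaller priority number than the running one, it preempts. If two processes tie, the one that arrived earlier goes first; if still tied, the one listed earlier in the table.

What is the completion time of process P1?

14

Gantt: | idle 0-1 | P2 1-8 | P1 8-14 | P0 14-21 |
Completion: P0=21  P1=14  P2=8
Turnaround (C−A): P0=20  P1=12  P2=7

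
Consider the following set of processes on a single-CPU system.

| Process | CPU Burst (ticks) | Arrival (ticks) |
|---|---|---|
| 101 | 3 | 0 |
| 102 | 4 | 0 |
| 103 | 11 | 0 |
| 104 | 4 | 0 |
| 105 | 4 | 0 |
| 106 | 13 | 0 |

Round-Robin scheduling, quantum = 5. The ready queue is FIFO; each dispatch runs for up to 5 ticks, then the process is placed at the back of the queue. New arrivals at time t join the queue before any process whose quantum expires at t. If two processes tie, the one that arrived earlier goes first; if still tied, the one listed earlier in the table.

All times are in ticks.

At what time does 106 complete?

39

Timeline: | 101 0-3 | 102 3-7 | 103 7-12 | 104 12-16 | 105 16-20 | 106 20-25 | 103 25-30 | 106 30-35 | 103 35-36 | 106 36-39 |
Completion: 101=3  102=7  103=36  104=16  105=20  106=39
Turnaround (C−A): 101=3  102=7  103=36  104=16  105=20  106=39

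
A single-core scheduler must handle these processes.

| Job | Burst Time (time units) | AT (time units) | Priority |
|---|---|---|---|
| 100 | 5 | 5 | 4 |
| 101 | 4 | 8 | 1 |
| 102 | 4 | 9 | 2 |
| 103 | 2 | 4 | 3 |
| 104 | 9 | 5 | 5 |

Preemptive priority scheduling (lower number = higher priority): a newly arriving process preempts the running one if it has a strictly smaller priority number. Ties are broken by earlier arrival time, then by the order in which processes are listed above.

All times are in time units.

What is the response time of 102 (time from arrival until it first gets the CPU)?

3

Schedule: | idle 0-4 | 103 4-6 | 100 6-8 | 101 8-12 | 102 12-16 | 100 16-19 | 104 19-28 |
Completion: 100=19  101=12  102=16  103=6  104=28
Turnaround (C−A): 100=14  101=4  102=7  103=2  104=23
Response(102) = first start − arrival = 12 − 9 = 3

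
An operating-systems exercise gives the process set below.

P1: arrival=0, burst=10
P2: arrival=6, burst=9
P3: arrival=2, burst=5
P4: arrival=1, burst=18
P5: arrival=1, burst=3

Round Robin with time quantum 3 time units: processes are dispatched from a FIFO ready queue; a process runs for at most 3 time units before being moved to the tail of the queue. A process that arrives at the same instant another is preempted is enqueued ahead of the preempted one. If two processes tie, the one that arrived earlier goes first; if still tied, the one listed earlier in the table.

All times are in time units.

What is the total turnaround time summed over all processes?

Gantt: | P1 0-3 | P4 3-6 | P5 6-9 | P3 9-12 | P1 12-15 | P2 15-18 | P4 18-21 | P3 21-23 | P1 23-26 | P2 26-29 | P4 29-32 | P1 32-33 | P2 33-36 | P4 36-45 |
Completion: P1=33  P2=36  P3=23  P4=45  P5=9
Turnaround (C−A): P1=33  P2=30  P3=21  P4=44  P5=8
Turnaround = completion − arrival: P1=33, P2=30, P3=21, P4=44, P5=8
Total turnaround = 33 + 30 + 21 + 44 + 8 = 136

136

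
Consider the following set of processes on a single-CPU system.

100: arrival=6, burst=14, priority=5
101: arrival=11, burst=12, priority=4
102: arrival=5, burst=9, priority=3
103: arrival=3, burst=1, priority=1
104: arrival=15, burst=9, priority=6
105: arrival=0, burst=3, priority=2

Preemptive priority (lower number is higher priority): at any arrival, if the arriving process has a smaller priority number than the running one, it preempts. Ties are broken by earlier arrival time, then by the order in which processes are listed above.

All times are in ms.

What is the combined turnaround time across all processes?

Schedule: | 105 0-3 | 103 3-4 | idle 4-5 | 102 5-14 | 101 14-26 | 100 26-40 | 104 40-49 |
Completion: 100=40  101=26  102=14  103=4  104=49  105=3
Turnaround (C−A): 100=34  101=15  102=9  103=1  104=34  105=3
Turnaround = completion − arrival: 100=34, 101=15, 102=9, 103=1, 104=34, 105=3
Total turnaround = 34 + 15 + 9 + 1 + 34 + 3 = 96

96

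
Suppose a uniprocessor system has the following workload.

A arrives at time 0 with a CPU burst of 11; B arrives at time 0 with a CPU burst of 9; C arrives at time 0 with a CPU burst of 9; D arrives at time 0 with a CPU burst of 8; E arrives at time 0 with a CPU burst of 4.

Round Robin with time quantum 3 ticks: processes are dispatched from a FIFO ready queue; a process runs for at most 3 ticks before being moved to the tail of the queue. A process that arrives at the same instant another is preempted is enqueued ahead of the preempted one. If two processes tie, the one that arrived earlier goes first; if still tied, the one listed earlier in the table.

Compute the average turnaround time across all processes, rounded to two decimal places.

35.80

Timeline: | A 0-3 | B 3-6 | C 6-9 | D 9-12 | E 12-15 | A 15-18 | B 18-21 | C 21-24 | D 24-27 | E 27-28 | A 28-31 | B 31-34 | C 34-37 | D 37-39 | A 39-41 |
Completion: A=41  B=34  C=37  D=39  E=28
Turnaround (C−A): A=41  B=34  C=37  D=39  E=28
Turnaround times: A=41, B=34, C=37, D=39, E=28
Average turnaround = (41+34+37+39+28) / 5 = 179/5 = 35.80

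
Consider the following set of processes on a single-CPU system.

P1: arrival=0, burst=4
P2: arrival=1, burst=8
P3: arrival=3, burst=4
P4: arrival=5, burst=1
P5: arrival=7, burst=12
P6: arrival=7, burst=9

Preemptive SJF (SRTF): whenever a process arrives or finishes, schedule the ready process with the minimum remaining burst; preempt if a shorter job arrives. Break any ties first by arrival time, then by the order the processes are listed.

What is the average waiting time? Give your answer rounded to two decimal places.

6.50

Schedule: | P1 0-4 | P3 4-5 | P4 5-6 | P3 6-9 | P2 9-17 | P6 17-26 | P5 26-38 |
Completion: P1=4  P2=17  P3=9  P4=6  P5=38  P6=26
Turnaround (C−A): P1=4  P2=16  P3=6  P4=1  P5=31  P6=19
Waiting times: P1=0, P2=8, P3=2, P4=0, P5=19, P6=10
Average waiting = (0+8+2+0+19+10) / 6 = 39/6 = 6.50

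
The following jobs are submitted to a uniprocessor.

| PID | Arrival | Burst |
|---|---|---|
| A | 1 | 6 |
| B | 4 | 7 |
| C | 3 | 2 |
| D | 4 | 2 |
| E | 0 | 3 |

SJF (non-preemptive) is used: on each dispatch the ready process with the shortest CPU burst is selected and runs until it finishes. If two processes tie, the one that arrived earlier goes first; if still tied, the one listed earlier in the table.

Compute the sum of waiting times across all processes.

16

Timeline: | E 0-3 | C 3-5 | D 5-7 | A 7-13 | B 13-20 |
Completion: A=13  B=20  C=5  D=7  E=3
Waiting = turnaround − burst: A=6, B=9, C=0, D=1, E=0
Total waiting = 6 + 9 + 0 + 1 + 0 = 16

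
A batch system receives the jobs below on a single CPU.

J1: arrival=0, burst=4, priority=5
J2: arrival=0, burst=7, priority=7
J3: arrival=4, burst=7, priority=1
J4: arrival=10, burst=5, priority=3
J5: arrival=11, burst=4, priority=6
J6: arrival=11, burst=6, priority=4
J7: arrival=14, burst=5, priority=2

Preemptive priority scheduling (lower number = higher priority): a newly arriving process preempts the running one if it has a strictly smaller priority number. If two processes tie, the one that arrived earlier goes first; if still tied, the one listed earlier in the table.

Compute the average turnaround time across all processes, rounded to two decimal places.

Timeline: | J1 0-4 | J3 4-11 | J4 11-14 | J7 14-19 | J4 19-21 | J6 21-27 | J5 27-31 | J2 31-38 |
Completion: J1=4  J2=38  J3=11  J4=21  J5=31  J6=27  J7=19
Turnaround times: J1=4, J2=38, J3=7, J4=11, J5=20, J6=16, J7=5
Average turnaround = (4+38+7+11+20+16+5) / 7 = 101/7 = 14.43

14.43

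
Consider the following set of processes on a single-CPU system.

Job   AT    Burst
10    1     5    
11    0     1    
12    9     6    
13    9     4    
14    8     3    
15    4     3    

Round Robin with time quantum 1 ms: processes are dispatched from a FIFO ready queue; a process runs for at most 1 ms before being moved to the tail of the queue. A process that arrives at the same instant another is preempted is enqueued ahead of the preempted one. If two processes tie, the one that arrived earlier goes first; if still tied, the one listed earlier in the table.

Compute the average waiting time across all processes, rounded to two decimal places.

3.83

Gantt: | 11 0-1 | 10 1-4 | 15 4-5 | 10 5-6 | 15 6-7 | 10 7-8 | 15 8-9 | 14 9-10 | 12 10-11 | 13 11-12 | 14 12-13 | 12 13-14 | 13 14-15 | 14 15-16 | 12 16-17 | 13 17-18 | 12 18-19 | 13 19-20 | 12 20-22 |
Completion: 10=8  11=1  12=22  13=20  14=16  15=9
Turnaround (C−A): 10=7  11=1  12=13  13=11  14=8  15=5
Waiting times: 10=2, 11=0, 12=7, 13=7, 14=5, 15=2
Average waiting = (2+0+7+7+5+2) / 6 = 23/6 = 3.83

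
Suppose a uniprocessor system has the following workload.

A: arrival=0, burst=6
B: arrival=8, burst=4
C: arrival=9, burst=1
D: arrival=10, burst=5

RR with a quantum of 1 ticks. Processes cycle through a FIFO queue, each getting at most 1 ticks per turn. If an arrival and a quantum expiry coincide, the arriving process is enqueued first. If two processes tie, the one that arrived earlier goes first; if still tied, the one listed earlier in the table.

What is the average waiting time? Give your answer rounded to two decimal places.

1.50

Timeline: | A 0-6 | idle 6-8 | B 8-9 | C 9-10 | B 10-11 | D 11-12 | B 12-13 | D 13-14 | B 14-15 | D 15-18 |
Completion: A=6  B=15  C=10  D=18
Turnaround (C−A): A=6  B=7  C=1  D=8
Waiting times: A=0, B=3, C=0, D=3
Average waiting = (0+3+0+3) / 4 = 6/4 = 1.50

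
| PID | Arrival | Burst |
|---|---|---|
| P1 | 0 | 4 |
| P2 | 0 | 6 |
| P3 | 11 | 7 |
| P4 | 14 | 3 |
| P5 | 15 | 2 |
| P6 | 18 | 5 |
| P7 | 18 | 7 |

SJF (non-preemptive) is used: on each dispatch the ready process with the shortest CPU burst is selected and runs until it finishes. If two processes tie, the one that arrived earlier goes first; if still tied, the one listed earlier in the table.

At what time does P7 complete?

35

Schedule: | P1 0-4 | P2 4-10 | idle 10-11 | P3 11-18 | P5 18-20 | P4 20-23 | P6 23-28 | P7 28-35 |
Completion: P1=4  P2=10  P3=18  P4=23  P5=20  P6=28  P7=35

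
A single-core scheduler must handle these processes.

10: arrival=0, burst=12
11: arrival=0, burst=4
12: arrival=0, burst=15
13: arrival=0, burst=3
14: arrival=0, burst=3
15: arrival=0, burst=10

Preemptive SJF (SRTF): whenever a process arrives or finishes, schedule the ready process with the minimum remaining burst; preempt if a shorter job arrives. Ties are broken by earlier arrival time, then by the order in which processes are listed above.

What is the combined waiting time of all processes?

71

Gantt: | 13 0-3 | 14 3-6 | 11 6-10 | 15 10-20 | 10 20-32 | 12 32-47 |
Completion: 10=32  11=10  12=47  13=3  14=6  15=20
Turnaround (C−A): 10=32  11=10  12=47  13=3  14=6  15=20
Waiting = turnaround − burst: 10=20, 11=6, 12=32, 13=0, 14=3, 15=10
Total waiting = 20 + 6 + 32 + 0 + 3 + 10 = 71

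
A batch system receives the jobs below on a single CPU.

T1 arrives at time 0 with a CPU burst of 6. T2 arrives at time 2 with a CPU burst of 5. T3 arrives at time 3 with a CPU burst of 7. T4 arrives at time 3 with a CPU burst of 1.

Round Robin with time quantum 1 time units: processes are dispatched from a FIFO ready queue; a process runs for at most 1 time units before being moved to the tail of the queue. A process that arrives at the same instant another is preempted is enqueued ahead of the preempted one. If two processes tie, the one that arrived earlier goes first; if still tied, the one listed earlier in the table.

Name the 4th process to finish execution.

T3

Gantt: | T1 0-2 | T2 2-3 | T1 3-4 | T3 4-5 | T4 5-6 | T2 6-7 | T1 7-8 | T3 8-9 | T2 9-10 | T1 10-11 | T3 11-12 | T2 12-13 | T1 13-14 | T3 14-15 | T2 15-16 | T3 16-19 |
Completion: T1=14  T2=16  T3=19  T4=6
Finish order: T4 → T1 → T2 → T3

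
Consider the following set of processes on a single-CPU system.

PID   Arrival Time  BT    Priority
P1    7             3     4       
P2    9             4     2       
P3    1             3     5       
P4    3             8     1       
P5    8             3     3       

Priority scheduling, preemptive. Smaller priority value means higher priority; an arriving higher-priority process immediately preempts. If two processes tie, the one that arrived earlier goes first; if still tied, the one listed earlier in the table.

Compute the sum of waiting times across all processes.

38

Schedule: | idle 0-1 | P3 1-3 | P4 3-11 | P2 11-15 | P5 15-18 | P1 18-21 | P3 21-22 |
Completion: P1=21  P2=15  P3=22  P4=11  P5=18
Turnaround (C−A): P1=14  P2=6  P3=21  P4=8  P5=10
Waiting = turnaround − burst: P1=11, P2=2, P3=18, P4=0, P5=7
Total waiting = 11 + 2 + 18 + 0 + 7 = 38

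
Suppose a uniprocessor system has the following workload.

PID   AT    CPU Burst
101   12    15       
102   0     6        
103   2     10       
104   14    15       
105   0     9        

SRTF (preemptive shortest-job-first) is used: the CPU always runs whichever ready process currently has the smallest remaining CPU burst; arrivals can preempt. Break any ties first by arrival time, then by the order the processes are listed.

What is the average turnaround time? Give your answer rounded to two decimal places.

Schedule: | 102 0-6 | 105 6-15 | 103 15-25 | 101 25-40 | 104 40-55 |
Completion: 101=40  102=6  103=25  104=55  105=15
Turnaround (C−A): 101=28  102=6  103=23  104=41  105=15
Turnaround times: 101=28, 102=6, 103=23, 104=41, 105=15
Average turnaround = (28+6+23+41+15) / 5 = 113/5 = 22.60

22.60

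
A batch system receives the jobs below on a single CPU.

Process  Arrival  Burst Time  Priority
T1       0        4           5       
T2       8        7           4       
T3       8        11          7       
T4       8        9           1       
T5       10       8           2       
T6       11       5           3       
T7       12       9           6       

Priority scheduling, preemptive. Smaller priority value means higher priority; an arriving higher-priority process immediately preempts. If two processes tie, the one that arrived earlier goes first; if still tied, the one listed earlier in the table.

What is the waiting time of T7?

Gantt: | T1 0-4 | idle 4-8 | T4 8-17 | T5 17-25 | T6 25-30 | T2 30-37 | T7 37-46 | T3 46-57 |
Completion: T1=4  T2=37  T3=57  T4=17  T5=25  T6=30  T7=46
Turnaround (C−A): T1=4  T2=29  T3=49  T4=9  T5=15  T6=19  T7=34
Waiting(T7) = turnaround − burst = 34 − 9 = 25

25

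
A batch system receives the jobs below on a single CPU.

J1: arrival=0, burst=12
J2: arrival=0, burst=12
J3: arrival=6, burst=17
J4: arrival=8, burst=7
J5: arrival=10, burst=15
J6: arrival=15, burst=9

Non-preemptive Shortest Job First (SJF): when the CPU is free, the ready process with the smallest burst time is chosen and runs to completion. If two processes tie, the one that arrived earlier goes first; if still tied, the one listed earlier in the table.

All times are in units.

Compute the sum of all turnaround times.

Schedule: | J1 0-12 | J4 12-19 | J6 19-28 | J2 28-40 | J5 40-55 | J3 55-72 |
Completion: J1=12  J2=40  J3=72  J4=19  J5=55  J6=28
Turnaround (C−A): J1=12  J2=40  J3=66  J4=11  J5=45  J6=13
Turnaround = completion − arrival: J1=12, J2=40, J3=66, J4=11, J5=45, J6=13
Total turnaround = 12 + 40 + 66 + 11 + 45 + 13 = 187

187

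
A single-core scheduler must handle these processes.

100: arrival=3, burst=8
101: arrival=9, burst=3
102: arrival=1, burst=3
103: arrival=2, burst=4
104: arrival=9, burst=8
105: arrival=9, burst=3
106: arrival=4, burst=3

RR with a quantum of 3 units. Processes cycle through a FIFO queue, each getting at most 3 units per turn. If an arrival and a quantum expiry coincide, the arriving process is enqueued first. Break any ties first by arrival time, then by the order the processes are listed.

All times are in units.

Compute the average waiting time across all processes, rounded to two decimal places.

Gantt: | idle 0-1 | 102 1-4 | 103 4-7 | 100 7-10 | 106 10-13 | 103 13-14 | 101 14-17 | 104 17-20 | 105 20-23 | 100 23-26 | 104 26-29 | 100 29-31 | 104 31-33 |
Completion: 100=31  101=17  102=4  103=14  104=33  105=23  106=13
Waiting times: 100=20, 101=5, 102=0, 103=8, 104=16, 105=11, 106=6
Average waiting = (20+5+0+8+16+11+6) / 7 = 66/7 = 9.43

9.43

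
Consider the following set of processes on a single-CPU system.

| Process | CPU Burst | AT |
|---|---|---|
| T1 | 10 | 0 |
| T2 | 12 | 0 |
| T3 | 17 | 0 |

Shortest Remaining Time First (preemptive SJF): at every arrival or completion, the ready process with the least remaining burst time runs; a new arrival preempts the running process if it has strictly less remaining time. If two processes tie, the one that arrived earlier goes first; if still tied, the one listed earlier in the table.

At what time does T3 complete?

Gantt: | T1 0-10 | T2 10-22 | T3 22-39 |
Completion: T1=10  T2=22  T3=39
Turnaround (C−A): T1=10  T2=22  T3=39

39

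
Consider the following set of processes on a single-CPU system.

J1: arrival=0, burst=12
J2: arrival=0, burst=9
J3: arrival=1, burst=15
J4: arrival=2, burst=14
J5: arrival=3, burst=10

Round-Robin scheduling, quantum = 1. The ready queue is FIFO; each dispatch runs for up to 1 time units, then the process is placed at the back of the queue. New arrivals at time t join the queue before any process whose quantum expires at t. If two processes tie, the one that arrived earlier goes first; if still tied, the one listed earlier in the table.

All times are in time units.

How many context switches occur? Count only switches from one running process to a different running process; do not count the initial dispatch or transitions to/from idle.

59

Gantt: | J1 0-1 | J2 1-2 | J3 2-3 | J1 3-4 | J4 4-5 | J2 5-6 | J5 6-7 | J3 7-8 | J1 8-9 | J4 9-10 | J2 10-11 | J5 11-12 | J3 12-13 | J1 13-14 | J4 14-15 | J2 15-16 | J5 16-17 | J3 17-18 | J1 18-19 | J4 19-20 | J2 20-21 | J5 21-22 | J3 22-23 | J1 23-24 | J4 24-25 | J2 25-26 | J5 26-27 | J3 27-28 | J1 28-29 | J4 29-30 | J2 30-31 | J5 31-32 | J3 32-33 | J1 33-34 | J4 34-35 | J2 35-36 | J5 36-37 | J3 37-38 | J1 38-39 | J4 39-40 | J2 40-41 | J5 41-42 | J3 42-43 | J1 43-44 | J4 44-45 | J5 45-46 | J3 46-47 | J1 47-48 | J4 48-49 | J5 49-50 | J3 50-51 | J1 51-52 | J4 52-53 | J3 53-54 | J4 54-55 | J3 55-56 | J4 56-57 | J3 57-58 | J4 58-59 | J3 59-60 |
Completion: J1=52  J2=41  J3=60  J4=59  J5=50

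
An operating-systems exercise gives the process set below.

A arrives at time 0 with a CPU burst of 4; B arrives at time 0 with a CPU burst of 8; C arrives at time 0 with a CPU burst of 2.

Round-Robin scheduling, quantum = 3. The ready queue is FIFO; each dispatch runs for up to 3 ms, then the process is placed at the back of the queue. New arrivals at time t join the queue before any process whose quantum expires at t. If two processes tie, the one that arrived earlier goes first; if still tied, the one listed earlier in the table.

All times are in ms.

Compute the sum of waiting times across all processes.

17

Gantt: | A 0-3 | B 3-6 | C 6-8 | A 8-9 | B 9-14 |
Completion: A=9  B=14  C=8
Waiting = turnaround − burst: A=5, B=6, C=6
Total waiting = 5 + 6 + 6 = 17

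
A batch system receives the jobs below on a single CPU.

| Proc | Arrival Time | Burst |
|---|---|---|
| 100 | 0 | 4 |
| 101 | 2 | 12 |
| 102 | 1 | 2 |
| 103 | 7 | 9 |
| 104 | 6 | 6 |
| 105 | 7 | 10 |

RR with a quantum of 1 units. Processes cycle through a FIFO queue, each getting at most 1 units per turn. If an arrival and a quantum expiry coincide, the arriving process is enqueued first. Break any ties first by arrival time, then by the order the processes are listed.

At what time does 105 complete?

Schedule: | 100 0-1 | 102 1-2 | 100 2-3 | 101 3-4 | 102 4-5 | 100 5-6 | 101 6-7 | 104 7-8 | 100 8-9 | 103 9-10 | 105 10-11 | 101 11-12 | 104 12-13 | 103 13-14 | 105 14-15 | 101 15-16 | 104 16-17 | 103 17-18 | 105 18-19 | 101 19-20 | 104 20-21 | 103 21-22 | 105 22-23 | 101 23-24 | 104 24-25 | 103 25-26 | 105 26-27 | 101 27-28 | 104 28-29 | 103 29-30 | 105 30-31 | 101 31-32 | 103 32-33 | 105 33-34 | 101 34-35 | 103 35-36 | 105 36-37 | 101 37-38 | 103 38-39 | 105 39-40 | 101 40-41 | 105 41-42 | 101 42-43 |
Completion: 100=9  101=43  102=5  103=39  104=29  105=42

42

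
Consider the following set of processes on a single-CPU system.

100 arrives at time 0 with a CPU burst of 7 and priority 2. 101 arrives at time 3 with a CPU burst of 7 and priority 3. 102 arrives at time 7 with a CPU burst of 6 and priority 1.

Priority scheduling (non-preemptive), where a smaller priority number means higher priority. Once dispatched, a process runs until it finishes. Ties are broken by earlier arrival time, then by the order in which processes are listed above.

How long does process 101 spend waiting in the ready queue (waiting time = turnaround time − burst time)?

10

Gantt: | 100 0-7 | 102 7-13 | 101 13-20 |
Completion: 100=7  101=20  102=13
Turnaround (C−A): 100=7  101=17  102=6
Waiting(101) = turnaround − burst = 17 − 7 = 10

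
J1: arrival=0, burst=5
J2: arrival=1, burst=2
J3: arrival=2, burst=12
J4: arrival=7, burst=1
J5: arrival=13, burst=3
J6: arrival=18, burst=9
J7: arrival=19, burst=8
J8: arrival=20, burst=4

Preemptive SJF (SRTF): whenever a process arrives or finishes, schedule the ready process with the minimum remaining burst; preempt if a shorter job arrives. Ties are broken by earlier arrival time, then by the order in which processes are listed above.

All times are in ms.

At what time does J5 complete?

16

Timeline: | J1 0-1 | J2 1-3 | J1 3-7 | J4 7-8 | J3 8-13 | J5 13-16 | J3 16-23 | J8 23-27 | J7 27-35 | J6 35-44 |
Completion: J1=7  J2=3  J3=23  J4=8  J5=16  J6=44  J7=35  J8=27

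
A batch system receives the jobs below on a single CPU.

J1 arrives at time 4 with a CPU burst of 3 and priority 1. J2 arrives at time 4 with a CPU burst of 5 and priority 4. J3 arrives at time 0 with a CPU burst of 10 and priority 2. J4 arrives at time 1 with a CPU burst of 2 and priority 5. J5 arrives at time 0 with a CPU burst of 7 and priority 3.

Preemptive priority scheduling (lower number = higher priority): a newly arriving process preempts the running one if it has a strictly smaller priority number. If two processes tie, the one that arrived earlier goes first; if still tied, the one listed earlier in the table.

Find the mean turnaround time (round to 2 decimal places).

16.60

Gantt: | J3 0-4 | J1 4-7 | J3 7-13 | J5 13-20 | J2 20-25 | J4 25-27 |
Completion: J1=7  J2=25  J3=13  J4=27  J5=20
Turnaround (C−A): J1=3  J2=21  J3=13  J4=26  J5=20
Turnaround times: J1=3, J2=21, J3=13, J4=26, J5=20
Average turnaround = (3+21+13+26+20) / 5 = 83/5 = 16.60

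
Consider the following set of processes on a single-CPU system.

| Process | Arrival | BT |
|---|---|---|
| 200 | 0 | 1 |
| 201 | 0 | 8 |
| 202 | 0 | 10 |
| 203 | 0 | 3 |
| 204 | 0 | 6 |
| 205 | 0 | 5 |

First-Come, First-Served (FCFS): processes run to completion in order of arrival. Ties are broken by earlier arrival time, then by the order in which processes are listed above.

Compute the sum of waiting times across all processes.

79

Schedule: | 200 0-1 | 201 1-9 | 202 9-19 | 203 19-22 | 204 22-28 | 205 28-33 |
Completion: 200=1  201=9  202=19  203=22  204=28  205=33
Waiting = turnaround − burst: 200=0, 201=1, 202=9, 203=19, 204=22, 205=28
Total waiting = 0 + 1 + 9 + 19 + 22 + 28 = 79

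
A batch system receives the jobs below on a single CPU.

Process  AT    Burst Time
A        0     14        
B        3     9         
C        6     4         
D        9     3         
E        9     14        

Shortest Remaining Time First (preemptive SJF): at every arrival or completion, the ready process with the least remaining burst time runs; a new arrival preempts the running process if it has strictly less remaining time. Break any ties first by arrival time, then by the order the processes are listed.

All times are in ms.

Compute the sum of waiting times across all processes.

45

Gantt: | A 0-3 | B 3-6 | C 6-10 | D 10-13 | B 13-19 | A 19-30 | E 30-44 |
Completion: A=30  B=19  C=10  D=13  E=44
Waiting = turnaround − burst: A=16, B=7, C=0, D=1, E=21
Total waiting = 16 + 7 + 0 + 1 + 21 = 45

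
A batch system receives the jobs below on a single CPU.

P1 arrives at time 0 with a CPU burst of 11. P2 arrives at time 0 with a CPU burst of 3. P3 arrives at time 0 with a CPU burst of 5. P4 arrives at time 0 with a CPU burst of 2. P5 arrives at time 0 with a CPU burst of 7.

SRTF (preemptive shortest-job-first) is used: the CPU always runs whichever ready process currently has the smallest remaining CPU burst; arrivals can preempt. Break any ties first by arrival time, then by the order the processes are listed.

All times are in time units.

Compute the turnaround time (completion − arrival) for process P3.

Timeline: | P4 0-2 | P2 2-5 | P3 5-10 | P5 10-17 | P1 17-28 |
Completion: P1=28  P2=5  P3=10  P4=2  P5=17
Turnaround(P3) = completion − arrival = 10 − 0 = 10

10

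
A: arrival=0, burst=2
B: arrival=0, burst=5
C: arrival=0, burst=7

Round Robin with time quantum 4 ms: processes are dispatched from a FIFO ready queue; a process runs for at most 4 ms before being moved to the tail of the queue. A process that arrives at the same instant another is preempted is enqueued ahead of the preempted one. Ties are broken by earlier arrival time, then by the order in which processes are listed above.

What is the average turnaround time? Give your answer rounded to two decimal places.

9.00

Gantt: | A 0-2 | B 2-6 | C 6-10 | B 10-11 | C 11-14 |
Completion: A=2  B=11  C=14
Turnaround times: A=2, B=11, C=14
Average turnaround = (2+11+14) / 3 = 27/3 = 9.00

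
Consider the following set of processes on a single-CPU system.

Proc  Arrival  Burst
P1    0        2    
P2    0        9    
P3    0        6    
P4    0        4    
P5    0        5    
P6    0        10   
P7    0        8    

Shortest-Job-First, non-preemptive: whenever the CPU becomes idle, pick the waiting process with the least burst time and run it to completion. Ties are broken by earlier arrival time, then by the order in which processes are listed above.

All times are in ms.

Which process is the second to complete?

P4

Timeline: | P1 0-2 | P4 2-6 | P5 6-11 | P3 11-17 | P7 17-25 | P2 25-34 | P6 34-44 |
Completion: P1=2  P2=34  P3=17  P4=6  P5=11  P6=44  P7=25
Finish order: P1 → P4 → P5 → P3 → P7 → P2 → P6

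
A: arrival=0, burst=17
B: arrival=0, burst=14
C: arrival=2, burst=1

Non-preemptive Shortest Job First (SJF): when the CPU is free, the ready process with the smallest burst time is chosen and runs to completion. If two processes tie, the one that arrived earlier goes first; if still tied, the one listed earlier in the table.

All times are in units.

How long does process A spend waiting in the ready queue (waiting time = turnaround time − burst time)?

Timeline: | B 0-14 | C 14-15 | A 15-32 |
Completion: A=32  B=14  C=15
Turnaround (C−A): A=32  B=14  C=13
Waiting(A) = turnaround − burst = 32 − 17 = 15

15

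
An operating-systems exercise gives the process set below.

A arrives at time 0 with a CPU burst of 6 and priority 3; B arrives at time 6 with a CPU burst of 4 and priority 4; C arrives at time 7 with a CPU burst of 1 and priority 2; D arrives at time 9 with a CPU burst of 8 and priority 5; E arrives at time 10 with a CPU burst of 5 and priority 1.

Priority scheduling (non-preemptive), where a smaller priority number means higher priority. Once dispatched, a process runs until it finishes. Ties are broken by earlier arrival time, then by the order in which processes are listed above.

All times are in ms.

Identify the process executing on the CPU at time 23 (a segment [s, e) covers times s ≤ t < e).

Schedule: | A 0-6 | B 6-10 | E 10-15 | C 15-16 | D 16-24 |
Completion: A=6  B=10  C=16  D=24  E=15
Turnaround (C−A): A=6  B=4  C=9  D=15  E=5

D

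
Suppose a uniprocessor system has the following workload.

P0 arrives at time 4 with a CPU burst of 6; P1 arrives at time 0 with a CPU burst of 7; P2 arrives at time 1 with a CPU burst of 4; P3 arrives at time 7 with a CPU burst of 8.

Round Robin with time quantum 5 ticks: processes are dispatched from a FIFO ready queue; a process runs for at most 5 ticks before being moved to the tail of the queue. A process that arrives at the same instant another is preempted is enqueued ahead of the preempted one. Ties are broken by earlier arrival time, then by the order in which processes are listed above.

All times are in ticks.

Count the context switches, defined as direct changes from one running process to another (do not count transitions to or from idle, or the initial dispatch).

Timeline: | P1 0-5 | P2 5-9 | P0 9-14 | P1 14-16 | P3 16-21 | P0 21-22 | P3 22-25 |
Completion: P0=22  P1=16  P2=9  P3=25
Turnaround (C−A): P0=18  P1=16  P2=8  P3=18

6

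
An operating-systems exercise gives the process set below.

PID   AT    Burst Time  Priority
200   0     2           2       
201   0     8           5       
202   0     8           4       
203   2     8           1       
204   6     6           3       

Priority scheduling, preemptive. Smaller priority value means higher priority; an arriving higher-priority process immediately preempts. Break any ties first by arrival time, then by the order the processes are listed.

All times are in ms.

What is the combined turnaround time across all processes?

76

Timeline: | 200 0-2 | 203 2-10 | 204 10-16 | 202 16-24 | 201 24-32 |
Completion: 200=2  201=32  202=24  203=10  204=16
Turnaround (C−A): 200=2  201=32  202=24  203=8  204=10
Turnaround = completion − arrival: 200=2, 201=32, 202=24, 203=8, 204=10
Total turnaround = 2 + 32 + 24 + 8 + 10 = 76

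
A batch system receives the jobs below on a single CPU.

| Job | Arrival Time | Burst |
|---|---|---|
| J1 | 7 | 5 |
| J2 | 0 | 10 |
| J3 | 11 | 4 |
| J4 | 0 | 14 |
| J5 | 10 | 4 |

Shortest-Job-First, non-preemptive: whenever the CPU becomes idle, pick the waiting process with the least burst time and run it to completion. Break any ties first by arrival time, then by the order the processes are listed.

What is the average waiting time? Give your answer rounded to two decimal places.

7.40

Gantt: | J2 0-10 | J5 10-14 | J3 14-18 | J1 18-23 | J4 23-37 |
Completion: J1=23  J2=10  J3=18  J4=37  J5=14
Waiting times: J1=11, J2=0, J3=3, J4=23, J5=0
Average waiting = (11+0+3+23+0) / 5 = 37/5 = 7.40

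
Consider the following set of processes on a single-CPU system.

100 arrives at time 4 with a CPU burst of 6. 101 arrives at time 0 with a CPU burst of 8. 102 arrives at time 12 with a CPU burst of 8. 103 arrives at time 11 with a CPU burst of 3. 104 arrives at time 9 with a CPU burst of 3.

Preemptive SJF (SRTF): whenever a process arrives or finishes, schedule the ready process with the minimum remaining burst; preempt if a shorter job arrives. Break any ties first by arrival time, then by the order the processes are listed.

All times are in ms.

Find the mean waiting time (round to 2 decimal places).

3.80

Schedule: | 101 0-8 | 100 8-9 | 104 9-12 | 103 12-15 | 100 15-20 | 102 20-28 |
Completion: 100=20  101=8  102=28  103=15  104=12
Waiting times: 100=10, 101=0, 102=8, 103=1, 104=0
Average waiting = (10+0+8+1+0) / 5 = 19/5 = 3.80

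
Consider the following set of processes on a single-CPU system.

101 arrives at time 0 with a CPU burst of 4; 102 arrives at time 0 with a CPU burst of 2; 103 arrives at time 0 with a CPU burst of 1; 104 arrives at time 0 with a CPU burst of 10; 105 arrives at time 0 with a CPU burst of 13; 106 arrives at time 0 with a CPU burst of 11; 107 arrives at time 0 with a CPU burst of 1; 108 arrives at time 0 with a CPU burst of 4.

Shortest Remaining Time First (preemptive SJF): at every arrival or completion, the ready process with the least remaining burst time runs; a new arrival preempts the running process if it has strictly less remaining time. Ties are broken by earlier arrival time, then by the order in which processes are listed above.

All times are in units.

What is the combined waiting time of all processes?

82

Gantt: | 103 0-1 | 107 1-2 | 102 2-4 | 101 4-8 | 108 8-12 | 104 12-22 | 106 22-33 | 105 33-46 |
Completion: 101=8  102=4  103=1  104=22  105=46  106=33  107=2  108=12
Waiting = turnaround − burst: 101=4, 102=2, 103=0, 104=12, 105=33, 106=22, 107=1, 108=8
Total waiting = 4 + 2 + 0 + 12 + 33 + 22 + 1 + 8 = 82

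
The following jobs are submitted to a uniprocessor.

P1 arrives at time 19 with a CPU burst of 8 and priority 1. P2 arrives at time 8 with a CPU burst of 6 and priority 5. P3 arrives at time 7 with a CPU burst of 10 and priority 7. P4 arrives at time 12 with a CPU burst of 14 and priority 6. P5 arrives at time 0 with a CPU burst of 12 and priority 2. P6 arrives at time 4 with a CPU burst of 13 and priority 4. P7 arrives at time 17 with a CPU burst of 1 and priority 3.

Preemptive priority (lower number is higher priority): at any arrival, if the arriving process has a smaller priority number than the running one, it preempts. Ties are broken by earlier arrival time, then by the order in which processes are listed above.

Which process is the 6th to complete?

Timeline: | P5 0-12 | P6 12-17 | P7 17-18 | P6 18-19 | P1 19-27 | P6 27-34 | P2 34-40 | P4 40-54 | P3 54-64 |
Completion: P1=27  P2=40  P3=64  P4=54  P5=12  P6=34  P7=18
Turnaround (C−A): P1=8  P2=32  P3=57  P4=42  P5=12  P6=30  P7=1
Finish order: P5 → P7 → P1 → P6 → P2 → P4 → P3

P4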